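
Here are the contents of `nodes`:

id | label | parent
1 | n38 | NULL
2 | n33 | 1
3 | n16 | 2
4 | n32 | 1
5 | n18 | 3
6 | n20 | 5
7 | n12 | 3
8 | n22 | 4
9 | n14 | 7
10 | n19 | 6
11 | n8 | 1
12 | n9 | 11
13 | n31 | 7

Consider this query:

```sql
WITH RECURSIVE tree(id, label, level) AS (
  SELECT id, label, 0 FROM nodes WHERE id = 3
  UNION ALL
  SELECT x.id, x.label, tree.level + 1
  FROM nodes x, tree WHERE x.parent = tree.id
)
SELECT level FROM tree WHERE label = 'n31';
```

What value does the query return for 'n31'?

2

Base: id=3 (n16) at level 0.
Iteration 1: rows with parent in {3} -> n18 (id 5, level 1), n12 (id 7, level 1).
Iteration 2: rows with parent in {5,7} -> n20 (id 6, level 2), n14 (id 9, level 2), n31 (id 13, level 2).
Iteration 3: rows with parent in {6,9,13} -> n19 (id 10, level 3).
Iteration 4: no rows with parent in {10}; recursion stops.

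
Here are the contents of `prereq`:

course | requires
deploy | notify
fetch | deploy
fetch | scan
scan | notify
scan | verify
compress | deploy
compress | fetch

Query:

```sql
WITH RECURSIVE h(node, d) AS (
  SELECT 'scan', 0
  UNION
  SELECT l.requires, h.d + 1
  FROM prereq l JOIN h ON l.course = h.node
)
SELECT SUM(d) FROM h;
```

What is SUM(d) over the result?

2

Base: (scan, d=0).
Iteration 1: edges from {scan} -> (notify, d=1), (verify, d=1).
Iteration 2: no outgoing edges from {notify,verify}; recursion stops.
SUM(d) = 0 + 1 + 1 = 2.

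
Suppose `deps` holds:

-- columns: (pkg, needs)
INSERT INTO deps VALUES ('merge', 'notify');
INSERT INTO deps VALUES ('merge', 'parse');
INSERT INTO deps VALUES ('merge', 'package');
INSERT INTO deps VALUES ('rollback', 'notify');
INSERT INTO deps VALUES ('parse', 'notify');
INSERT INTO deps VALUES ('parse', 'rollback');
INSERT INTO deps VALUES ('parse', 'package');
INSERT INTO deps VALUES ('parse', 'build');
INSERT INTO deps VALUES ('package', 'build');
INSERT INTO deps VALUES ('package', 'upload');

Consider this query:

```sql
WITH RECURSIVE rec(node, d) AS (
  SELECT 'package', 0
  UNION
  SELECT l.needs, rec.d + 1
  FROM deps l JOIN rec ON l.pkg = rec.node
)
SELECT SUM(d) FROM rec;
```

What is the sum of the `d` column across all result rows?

Base: (package, d=0).
Iteration 1: edges from {package} -> (build, d=1), (upload, d=1).
Iteration 2: no outgoing edges from {build,upload}; recursion stops.
SUM(d) = 0 + 1 + 1 = 2.

2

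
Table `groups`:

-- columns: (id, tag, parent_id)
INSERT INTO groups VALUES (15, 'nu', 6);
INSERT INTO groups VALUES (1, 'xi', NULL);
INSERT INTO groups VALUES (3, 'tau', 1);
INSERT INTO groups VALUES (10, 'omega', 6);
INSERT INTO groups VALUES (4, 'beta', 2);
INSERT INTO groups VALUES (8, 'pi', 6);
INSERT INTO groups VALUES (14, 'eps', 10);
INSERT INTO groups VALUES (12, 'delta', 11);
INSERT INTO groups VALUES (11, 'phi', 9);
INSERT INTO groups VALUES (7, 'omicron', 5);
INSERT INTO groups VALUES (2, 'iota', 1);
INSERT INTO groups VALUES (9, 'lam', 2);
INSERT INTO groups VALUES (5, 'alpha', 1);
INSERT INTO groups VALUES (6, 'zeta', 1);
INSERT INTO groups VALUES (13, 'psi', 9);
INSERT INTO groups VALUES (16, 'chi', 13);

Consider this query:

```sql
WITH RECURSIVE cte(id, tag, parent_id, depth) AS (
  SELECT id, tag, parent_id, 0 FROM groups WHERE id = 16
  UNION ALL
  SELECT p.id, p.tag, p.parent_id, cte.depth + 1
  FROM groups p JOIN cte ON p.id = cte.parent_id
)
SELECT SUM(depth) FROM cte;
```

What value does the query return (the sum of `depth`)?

10

Base: id=16 (chi), parent_id=13, depth 0.
Iteration 1: join on id=13 -> psi (id 13, parent_id=9, depth 1).
Iteration 2: join on id=9 -> lam (id 9, parent_id=2, depth 2).
Iteration 3: join on id=2 -> iota (id 2, parent_id=1, depth 3).
Iteration 4: join on id=1 -> xi (id 1, parent_id=NULL, depth 4).
Iteration 5: parent_id is NULL; no match; recursion stops.
SUM(depth) = 0 + 1 + 2 + 3 + 4 = 10.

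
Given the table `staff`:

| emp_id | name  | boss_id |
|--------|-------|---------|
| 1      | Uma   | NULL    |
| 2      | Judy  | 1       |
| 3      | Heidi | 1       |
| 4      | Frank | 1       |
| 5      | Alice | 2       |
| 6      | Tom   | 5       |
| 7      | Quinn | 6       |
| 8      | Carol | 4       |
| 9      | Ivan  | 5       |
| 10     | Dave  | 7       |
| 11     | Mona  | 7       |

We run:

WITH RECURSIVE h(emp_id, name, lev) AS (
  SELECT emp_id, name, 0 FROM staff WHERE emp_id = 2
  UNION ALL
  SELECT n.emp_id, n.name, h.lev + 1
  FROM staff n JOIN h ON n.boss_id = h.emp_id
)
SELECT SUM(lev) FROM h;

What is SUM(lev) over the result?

Base: emp_id=2 (Judy) at lev 0.
Iteration 1: rows with boss_id in {2} -> Alice (id 5, lev 1).
Iteration 2: rows with boss_id in {5} -> Tom (id 6, lev 2), Ivan (id 9, lev 2).
Iteration 3: rows with boss_id in {6,9} -> Quinn (id 7, lev 3).
Iteration 4: rows with boss_id in {7} -> Dave (id 10, lev 4), Mona (id 11, lev 4).
Iteration 5: no rows with boss_id in {10,11}; recursion stops.
SUM(lev) = 0 + 1 + 2 + 2 + 3 + 4 + 4 = 16.

16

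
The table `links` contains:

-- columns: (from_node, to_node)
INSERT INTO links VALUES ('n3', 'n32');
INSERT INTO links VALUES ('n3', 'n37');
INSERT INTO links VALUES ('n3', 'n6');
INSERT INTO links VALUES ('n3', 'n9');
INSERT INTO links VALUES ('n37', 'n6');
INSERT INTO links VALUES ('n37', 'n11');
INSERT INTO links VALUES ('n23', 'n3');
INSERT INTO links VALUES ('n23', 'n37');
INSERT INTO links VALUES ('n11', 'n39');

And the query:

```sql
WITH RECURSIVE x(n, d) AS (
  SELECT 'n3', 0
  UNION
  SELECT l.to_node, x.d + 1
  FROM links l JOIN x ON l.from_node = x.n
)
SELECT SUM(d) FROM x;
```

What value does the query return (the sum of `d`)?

Base: (n3, d=0).
Iteration 1: edges from {n3} -> (n32, d=1), (n37, d=1), (n6, d=1), (n9, d=1).
Iteration 2: edges from {n32,n37,n6,n9} -> (n11, d=2), (n6, d=2).
Iteration 3: edges from {n11,n6} -> (n39, d=3).
Iteration 4: no outgoing edges from {n39}; recursion stops.
SUM(d) = 0 + 1 + 1 + 1 + 1 + 2 + 2 + 3 = 11.

11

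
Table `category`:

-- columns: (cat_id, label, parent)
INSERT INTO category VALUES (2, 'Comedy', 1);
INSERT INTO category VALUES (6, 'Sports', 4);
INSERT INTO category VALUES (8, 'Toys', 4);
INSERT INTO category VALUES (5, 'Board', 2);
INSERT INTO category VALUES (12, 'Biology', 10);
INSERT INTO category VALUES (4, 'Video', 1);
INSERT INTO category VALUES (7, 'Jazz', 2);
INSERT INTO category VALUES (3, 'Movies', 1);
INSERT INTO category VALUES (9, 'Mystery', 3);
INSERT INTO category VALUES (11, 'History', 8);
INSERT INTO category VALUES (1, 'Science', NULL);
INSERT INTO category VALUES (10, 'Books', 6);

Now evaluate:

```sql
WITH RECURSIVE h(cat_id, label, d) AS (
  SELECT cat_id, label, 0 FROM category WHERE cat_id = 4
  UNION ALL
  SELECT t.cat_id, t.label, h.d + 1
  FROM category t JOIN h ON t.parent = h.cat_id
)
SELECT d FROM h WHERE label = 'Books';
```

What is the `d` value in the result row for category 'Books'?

Base: cat_id=4 (Video) at d 0.
Iteration 1: rows with parent in {4} -> Sports (id 6, d 1), Toys (id 8, d 1).
Iteration 2: rows with parent in {6,8} -> Books (id 10, d 2), History (id 11, d 2).
Iteration 3: rows with parent in {10,11} -> Biology (id 12, d 3).
Iteration 4: no rows with parent in {12}; recursion stops.

2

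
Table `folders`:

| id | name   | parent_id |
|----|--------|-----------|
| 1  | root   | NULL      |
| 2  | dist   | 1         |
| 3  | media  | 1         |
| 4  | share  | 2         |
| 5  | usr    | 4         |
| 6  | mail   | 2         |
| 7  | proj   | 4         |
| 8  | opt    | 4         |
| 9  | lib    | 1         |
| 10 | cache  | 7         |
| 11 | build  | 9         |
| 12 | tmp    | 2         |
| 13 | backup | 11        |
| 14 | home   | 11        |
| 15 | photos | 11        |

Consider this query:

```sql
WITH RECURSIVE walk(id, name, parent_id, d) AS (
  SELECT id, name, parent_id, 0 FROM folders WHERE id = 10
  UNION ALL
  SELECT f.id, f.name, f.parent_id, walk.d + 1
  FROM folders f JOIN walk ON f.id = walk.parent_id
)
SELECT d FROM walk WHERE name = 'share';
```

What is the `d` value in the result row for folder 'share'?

2

Base: id=10 (cache), parent_id=7, d 0.
Iteration 1: join on id=7 -> proj (id 7, parent_id=4, d 1).
Iteration 2: join on id=4 -> share (id 4, parent_id=2, d 2).
Iteration 3: join on id=2 -> dist (id 2, parent_id=1, d 3).
Iteration 4: join on id=1 -> root (id 1, parent_id=NULL, d 4).
Iteration 5: parent_id is NULL; no match; recursion stops.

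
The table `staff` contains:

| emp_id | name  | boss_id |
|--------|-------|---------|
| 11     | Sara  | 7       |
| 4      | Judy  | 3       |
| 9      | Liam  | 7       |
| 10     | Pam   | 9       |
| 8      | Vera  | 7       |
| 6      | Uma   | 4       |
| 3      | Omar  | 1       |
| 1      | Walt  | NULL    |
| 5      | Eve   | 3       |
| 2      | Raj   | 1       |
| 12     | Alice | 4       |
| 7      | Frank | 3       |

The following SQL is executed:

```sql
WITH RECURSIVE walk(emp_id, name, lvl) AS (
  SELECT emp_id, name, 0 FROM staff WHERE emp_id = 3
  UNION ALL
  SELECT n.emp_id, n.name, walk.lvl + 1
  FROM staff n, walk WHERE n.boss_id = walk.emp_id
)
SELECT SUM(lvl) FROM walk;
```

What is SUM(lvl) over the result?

Base: emp_id=3 (Omar) at lvl 0.
Iteration 1: rows with boss_id in {3} -> Judy (id 4, lvl 1), Eve (id 5, lvl 1), Frank (id 7, lvl 1).
Iteration 2: rows with boss_id in {4,5,7} -> Uma (id 6, lvl 2), Vera (id 8, lvl 2), Liam (id 9, lvl 2), Sara (id 11, lvl 2), Alice (id 12, lvl 2).
Iteration 3: rows with boss_id in {6,8,9,11,12} -> Pam (id 10, lvl 3).
Iteration 4: no rows with boss_id in {10}; recursion stops.
SUM(lvl) = 0 + 1 + 1 + 1 + 2 + 2 + 2 + 2 + 2 + 3 = 16.

16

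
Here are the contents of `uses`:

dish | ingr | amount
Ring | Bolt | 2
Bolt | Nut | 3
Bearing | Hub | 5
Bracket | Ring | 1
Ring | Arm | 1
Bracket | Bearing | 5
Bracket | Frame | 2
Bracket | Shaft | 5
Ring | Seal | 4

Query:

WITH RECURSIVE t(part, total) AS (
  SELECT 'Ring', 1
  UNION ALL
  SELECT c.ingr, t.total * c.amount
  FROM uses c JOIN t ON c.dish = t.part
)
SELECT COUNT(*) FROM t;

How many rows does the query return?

Base: (Ring, total=1).
Iteration 1: components of {Ring} -> Arm = 1*1 = 1, Bolt = 1*2 = 2, Seal = 1*4 = 4.
Iteration 2: components of {Arm,Bolt,Seal} -> Nut = 2*3 = 6.
Iteration 3: no further components; recursion stops.
Total rows emitted: 5.

5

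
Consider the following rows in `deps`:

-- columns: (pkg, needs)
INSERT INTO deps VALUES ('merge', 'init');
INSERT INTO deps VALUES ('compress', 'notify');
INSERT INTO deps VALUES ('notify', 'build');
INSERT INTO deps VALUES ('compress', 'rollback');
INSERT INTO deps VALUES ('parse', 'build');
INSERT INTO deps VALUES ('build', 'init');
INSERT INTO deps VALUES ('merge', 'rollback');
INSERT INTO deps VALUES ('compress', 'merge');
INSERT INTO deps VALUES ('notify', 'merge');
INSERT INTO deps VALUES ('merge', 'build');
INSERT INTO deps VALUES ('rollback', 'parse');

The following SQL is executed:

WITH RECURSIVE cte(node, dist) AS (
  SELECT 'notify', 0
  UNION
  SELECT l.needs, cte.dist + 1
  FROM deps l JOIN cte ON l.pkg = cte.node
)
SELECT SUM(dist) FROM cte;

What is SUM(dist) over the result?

Base: (notify, dist=0).
Iteration 1: edges from {notify} -> (build, dist=1), (merge, dist=1).
Iteration 2: edges from {build,merge} -> (build, dist=2), (init, dist=2), (rollback, dist=2). [UNION drops 1 duplicate row(s)]
Iteration 3: edges from {build,init,rollback} -> (init, dist=3), (parse, dist=3).
Iteration 4: edges from {init,parse} -> (build, dist=4).
Iteration 5: edges from {build} -> (init, dist=5).
Iteration 6: no outgoing edges from {init}; recursion stops.
SUM(dist) = 0 + 1 + 1 + 2 + 2 + 2 + 3 + 3 + 4 + 5 = 23.

23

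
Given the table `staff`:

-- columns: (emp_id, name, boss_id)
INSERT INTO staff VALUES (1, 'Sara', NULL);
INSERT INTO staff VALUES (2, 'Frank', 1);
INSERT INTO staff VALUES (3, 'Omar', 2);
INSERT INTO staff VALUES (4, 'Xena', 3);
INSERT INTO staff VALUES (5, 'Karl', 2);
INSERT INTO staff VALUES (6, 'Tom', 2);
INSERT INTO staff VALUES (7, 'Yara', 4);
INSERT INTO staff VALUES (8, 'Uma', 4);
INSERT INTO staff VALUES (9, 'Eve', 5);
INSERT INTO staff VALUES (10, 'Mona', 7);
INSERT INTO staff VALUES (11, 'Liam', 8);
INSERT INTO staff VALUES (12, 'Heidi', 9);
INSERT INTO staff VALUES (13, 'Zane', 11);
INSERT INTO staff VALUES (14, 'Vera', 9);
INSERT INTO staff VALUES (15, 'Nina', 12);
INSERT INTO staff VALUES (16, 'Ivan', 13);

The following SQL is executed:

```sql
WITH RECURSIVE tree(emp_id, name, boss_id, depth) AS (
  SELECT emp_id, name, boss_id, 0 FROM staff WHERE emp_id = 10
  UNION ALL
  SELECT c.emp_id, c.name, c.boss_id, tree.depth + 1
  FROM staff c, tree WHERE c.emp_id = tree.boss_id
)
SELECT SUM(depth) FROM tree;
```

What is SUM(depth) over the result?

15

Base: emp_id=10 (Mona), boss_id=7, depth 0.
Iteration 1: join on emp_id=7 -> Yara (id 7, boss_id=4, depth 1).
Iteration 2: join on emp_id=4 -> Xena (id 4, boss_id=3, depth 2).
Iteration 3: join on emp_id=3 -> Omar (id 3, boss_id=2, depth 3).
Iteration 4: join on emp_id=2 -> Frank (id 2, boss_id=1, depth 4).
Iteration 5: join on emp_id=1 -> Sara (id 1, boss_id=NULL, depth 5).
Iteration 6: boss_id is NULL; no match; recursion stops.
SUM(depth) = 0 + 1 + 2 + 3 + 4 + 5 = 15.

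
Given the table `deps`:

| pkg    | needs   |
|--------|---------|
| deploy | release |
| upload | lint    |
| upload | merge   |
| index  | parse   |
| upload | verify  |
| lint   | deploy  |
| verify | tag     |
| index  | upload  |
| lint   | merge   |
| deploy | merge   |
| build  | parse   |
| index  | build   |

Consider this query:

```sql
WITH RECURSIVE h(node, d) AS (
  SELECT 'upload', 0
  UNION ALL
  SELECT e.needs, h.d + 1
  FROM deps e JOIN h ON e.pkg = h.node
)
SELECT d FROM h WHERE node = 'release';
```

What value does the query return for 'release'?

Base: (upload, d=0).
Iteration 1: edges from {upload} -> (lint, d=1), (merge, d=1), (verify, d=1).
Iteration 2: edges from {lint,merge,verify} -> (deploy, d=2), (merge, d=2), (tag, d=2).
Iteration 3: edges from {deploy,merge,tag} -> (merge, d=3), (release, d=3).
Iteration 4: no outgoing edges from {merge,release}; recursion stops.

3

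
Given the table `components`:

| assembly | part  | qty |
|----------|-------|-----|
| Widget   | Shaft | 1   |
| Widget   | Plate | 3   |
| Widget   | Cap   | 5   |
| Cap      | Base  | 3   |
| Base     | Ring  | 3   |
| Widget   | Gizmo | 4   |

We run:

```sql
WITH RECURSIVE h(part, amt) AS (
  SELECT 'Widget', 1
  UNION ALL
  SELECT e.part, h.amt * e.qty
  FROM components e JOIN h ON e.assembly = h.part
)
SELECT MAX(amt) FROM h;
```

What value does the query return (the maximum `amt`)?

45

Base: (Widget, amt=1).
Iteration 1: components of {Widget} -> Cap = 1*5 = 5, Gizmo = 1*4 = 4, Plate = 1*3 = 3, Shaft = 1*1 = 1.
Iteration 2: components of {Cap,Gizmo,Plate,Shaft} -> Base = 5*3 = 15.
Iteration 3: components of {Base} -> Ring = 15*3 = 45.
Iteration 4: no further components; recursion stops.
amt values: 1, 1, 3, 5, 4, 15, 45; the maximum is 45.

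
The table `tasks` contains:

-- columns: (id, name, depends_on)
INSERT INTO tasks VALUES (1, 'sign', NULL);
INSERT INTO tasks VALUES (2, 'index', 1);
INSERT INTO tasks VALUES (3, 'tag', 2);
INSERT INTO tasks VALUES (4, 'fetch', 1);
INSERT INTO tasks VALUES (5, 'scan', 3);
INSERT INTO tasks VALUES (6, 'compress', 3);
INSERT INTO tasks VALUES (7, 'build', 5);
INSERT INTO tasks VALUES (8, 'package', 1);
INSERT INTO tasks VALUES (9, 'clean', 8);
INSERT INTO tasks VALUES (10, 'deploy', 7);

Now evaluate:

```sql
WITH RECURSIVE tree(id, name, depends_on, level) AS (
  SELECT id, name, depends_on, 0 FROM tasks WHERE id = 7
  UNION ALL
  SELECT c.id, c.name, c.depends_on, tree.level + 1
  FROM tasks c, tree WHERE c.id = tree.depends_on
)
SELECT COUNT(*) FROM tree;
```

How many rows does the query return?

Base: id=7 (build), depends_on=5, level 0.
Iteration 1: join on id=5 -> scan (id 5, depends_on=3, level 1).
Iteration 2: join on id=3 -> tag (id 3, depends_on=2, level 2).
Iteration 3: join on id=2 -> index (id 2, depends_on=1, level 3).
Iteration 4: join on id=1 -> sign (id 1, depends_on=NULL, level 4).
Iteration 5: depends_on is NULL; no match; recursion stops.
Total rows emitted: 5.

5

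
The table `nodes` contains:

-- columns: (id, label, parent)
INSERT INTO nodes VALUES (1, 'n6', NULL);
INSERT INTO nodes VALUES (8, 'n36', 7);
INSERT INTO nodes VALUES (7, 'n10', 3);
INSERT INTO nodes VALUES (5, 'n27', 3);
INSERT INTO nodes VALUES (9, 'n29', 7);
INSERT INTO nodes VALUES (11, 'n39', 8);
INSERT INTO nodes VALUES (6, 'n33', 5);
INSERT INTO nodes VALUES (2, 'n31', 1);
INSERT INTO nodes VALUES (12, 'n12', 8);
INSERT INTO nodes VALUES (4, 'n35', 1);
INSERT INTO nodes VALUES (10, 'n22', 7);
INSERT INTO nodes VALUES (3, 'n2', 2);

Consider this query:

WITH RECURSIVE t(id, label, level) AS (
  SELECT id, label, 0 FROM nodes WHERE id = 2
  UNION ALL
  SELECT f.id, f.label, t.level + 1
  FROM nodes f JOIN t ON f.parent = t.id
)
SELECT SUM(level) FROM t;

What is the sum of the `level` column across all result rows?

Base: id=2 (n31) at level 0.
Iteration 1: rows with parent in {2} -> n2 (id 3, level 1).
Iteration 2: rows with parent in {3} -> n27 (id 5, level 2), n10 (id 7, level 2).
Iteration 3: rows with parent in {5,7} -> n33 (id 6, level 3), n36 (id 8, level 3), n29 (id 9, level 3), n22 (id 10, level 3).
Iteration 4: rows with parent in {6,8,9,10} -> n39 (id 11, level 4), n12 (id 12, level 4).
Iteration 5: no rows with parent in {11,12}; recursion stops.
SUM(level) = 0 + 1 + 2 + 2 + 3 + 3 + 3 + 3 + 4 + 4 = 25.

25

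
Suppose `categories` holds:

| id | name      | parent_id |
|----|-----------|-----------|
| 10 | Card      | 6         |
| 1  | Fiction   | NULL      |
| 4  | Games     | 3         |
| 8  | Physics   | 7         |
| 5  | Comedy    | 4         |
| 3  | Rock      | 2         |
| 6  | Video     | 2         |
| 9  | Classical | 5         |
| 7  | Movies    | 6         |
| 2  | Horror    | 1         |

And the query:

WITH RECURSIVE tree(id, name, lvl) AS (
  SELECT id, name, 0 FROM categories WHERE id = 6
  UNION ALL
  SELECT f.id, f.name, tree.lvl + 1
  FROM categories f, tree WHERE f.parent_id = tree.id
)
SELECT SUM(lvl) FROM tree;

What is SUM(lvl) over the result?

Base: id=6 (Video) at lvl 0.
Iteration 1: rows with parent_id in {6} -> Movies (id 7, lvl 1), Card (id 10, lvl 1).
Iteration 2: rows with parent_id in {7,10} -> Physics (id 8, lvl 2).
Iteration 3: no rows with parent_id in {8}; recursion stops.
SUM(lvl) = 0 + 1 + 1 + 2 = 4.

4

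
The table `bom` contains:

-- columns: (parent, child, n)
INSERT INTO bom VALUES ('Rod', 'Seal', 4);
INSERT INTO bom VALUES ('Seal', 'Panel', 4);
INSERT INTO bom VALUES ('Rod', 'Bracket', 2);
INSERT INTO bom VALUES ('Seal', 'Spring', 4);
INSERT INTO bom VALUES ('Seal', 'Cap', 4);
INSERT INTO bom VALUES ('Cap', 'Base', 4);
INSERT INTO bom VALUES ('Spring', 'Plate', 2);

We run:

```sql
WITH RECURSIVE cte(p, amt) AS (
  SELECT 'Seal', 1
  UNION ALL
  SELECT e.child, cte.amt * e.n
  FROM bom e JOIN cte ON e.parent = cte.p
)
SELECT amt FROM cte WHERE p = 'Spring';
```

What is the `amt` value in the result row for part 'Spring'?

4

Base: (Seal, amt=1).
Iteration 1: components of {Seal} -> Cap = 1*4 = 4, Panel = 1*4 = 4, Spring = 1*4 = 4.
Iteration 2: components of {Cap,Panel,Spring} -> Base = 4*4 = 16, Plate = 4*2 = 8.
Iteration 3: no further components; recursion stops.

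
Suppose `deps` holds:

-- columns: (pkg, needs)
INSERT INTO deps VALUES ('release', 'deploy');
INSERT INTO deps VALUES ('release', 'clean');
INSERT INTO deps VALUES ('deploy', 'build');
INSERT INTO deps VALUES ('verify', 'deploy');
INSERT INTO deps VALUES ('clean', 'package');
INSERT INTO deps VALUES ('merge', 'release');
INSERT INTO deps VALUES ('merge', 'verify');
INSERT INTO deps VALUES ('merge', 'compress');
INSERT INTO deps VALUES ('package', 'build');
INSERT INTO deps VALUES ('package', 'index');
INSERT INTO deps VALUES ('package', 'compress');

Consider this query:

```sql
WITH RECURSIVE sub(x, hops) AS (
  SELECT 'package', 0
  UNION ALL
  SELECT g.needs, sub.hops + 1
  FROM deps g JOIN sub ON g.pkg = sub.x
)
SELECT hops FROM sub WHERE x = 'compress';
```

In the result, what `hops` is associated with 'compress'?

1

Base: (package, hops=0).
Iteration 1: edges from {package} -> (build, hops=1), (compress, hops=1), (index, hops=1).
Iteration 2: no outgoing edges from {build,compress,index}; recursion stops.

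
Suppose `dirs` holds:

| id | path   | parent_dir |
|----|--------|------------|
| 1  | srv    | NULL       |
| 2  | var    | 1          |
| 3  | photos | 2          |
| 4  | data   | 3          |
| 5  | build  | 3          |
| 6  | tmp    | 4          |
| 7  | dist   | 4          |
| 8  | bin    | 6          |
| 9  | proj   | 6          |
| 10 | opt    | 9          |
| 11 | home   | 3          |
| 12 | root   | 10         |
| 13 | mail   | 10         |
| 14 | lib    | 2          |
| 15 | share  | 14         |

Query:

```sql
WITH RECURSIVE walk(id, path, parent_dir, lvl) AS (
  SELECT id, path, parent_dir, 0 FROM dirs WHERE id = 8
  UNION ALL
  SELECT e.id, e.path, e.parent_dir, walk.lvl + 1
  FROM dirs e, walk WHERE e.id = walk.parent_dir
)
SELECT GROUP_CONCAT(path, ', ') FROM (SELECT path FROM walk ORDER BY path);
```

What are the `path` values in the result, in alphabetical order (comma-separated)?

bin, data, photos, srv, tmp, var

Base: id=8 (bin), parent_dir=6, lvl 0.
Iteration 1: join on id=6 -> tmp (id 6, parent_dir=4, lvl 1).
Iteration 2: join on id=4 -> data (id 4, parent_dir=3, lvl 2).
Iteration 3: join on id=3 -> photos (id 3, parent_dir=2, lvl 3).
Iteration 4: join on id=2 -> var (id 2, parent_dir=1, lvl 4).
Iteration 5: join on id=1 -> srv (id 1, parent_dir=NULL, lvl 5).
Iteration 6: parent_dir is NULL; no match; recursion stops.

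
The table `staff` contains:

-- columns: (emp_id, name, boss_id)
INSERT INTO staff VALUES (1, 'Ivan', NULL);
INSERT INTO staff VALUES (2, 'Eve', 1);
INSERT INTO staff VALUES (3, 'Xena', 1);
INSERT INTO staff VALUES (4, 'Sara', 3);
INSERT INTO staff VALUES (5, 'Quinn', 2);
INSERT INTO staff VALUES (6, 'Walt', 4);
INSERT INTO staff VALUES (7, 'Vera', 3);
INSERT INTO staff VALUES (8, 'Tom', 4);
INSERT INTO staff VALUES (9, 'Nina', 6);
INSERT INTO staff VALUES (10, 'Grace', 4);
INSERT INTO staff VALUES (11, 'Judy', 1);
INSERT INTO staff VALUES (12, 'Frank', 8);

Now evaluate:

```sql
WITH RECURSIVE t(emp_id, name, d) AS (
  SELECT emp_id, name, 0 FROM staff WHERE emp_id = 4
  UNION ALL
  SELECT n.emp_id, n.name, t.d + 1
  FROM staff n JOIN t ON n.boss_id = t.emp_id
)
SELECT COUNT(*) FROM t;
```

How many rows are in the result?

6

Base: emp_id=4 (Sara) at d 0.
Iteration 1: rows with boss_id in {4} -> Walt (id 6, d 1), Tom (id 8, d 1), Grace (id 10, d 1).
Iteration 2: rows with boss_id in {6,8,10} -> Nina (id 9, d 2), Frank (id 12, d 2).
Iteration 3: no rows with boss_id in {9,12}; recursion stops.
Total rows emitted: 6.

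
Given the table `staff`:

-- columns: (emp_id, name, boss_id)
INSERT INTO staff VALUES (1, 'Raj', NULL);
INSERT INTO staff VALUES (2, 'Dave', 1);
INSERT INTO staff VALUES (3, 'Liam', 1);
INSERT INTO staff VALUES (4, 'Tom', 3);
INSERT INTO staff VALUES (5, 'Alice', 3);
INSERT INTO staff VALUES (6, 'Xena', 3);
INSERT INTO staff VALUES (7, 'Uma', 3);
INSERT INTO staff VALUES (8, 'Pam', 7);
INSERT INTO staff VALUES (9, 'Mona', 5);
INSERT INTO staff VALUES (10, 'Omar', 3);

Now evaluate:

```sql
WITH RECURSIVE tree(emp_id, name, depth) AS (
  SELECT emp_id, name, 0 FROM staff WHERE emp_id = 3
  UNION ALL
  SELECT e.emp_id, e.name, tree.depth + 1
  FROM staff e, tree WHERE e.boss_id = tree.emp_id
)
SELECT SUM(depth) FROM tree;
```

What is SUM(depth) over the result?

Base: emp_id=3 (Liam) at depth 0.
Iteration 1: rows with boss_id in {3} -> Tom (id 4, depth 1), Alice (id 5, depth 1), Xena (id 6, depth 1), Uma (id 7, depth 1), Omar (id 10, depth 1).
Iteration 2: rows with boss_id in {4,5,6,7,10} -> Pam (id 8, depth 2), Mona (id 9, depth 2).
Iteration 3: no rows with boss_id in {8,9}; recursion stops.
SUM(depth) = 0 + 1 + 1 + 1 + 1 + 1 + 2 + 2 = 9.

9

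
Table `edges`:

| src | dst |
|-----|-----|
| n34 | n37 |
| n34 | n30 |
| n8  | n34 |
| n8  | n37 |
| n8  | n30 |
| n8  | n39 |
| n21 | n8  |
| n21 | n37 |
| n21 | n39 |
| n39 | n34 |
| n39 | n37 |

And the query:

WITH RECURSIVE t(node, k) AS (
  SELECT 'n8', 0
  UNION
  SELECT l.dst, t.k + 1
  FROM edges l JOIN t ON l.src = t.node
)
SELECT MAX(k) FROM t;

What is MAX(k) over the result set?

Base: (n8, k=0).
Iteration 1: edges from {n8} -> (n30, k=1), (n34, k=1), (n37, k=1), (n39, k=1).
Iteration 2: edges from {n30,n34,n37,n39} -> (n30, k=2), (n34, k=2), (n37, k=2). [UNION drops 1 duplicate row(s)]
Iteration 3: edges from {n30,n34,n37} -> (n30, k=3), (n37, k=3).
Iteration 4: no outgoing edges from {n30,n37}; recursion stops.
k values: 0, 1, 1, 1, 1, 2, 2, 2, 3, 3; the maximum is 3.

3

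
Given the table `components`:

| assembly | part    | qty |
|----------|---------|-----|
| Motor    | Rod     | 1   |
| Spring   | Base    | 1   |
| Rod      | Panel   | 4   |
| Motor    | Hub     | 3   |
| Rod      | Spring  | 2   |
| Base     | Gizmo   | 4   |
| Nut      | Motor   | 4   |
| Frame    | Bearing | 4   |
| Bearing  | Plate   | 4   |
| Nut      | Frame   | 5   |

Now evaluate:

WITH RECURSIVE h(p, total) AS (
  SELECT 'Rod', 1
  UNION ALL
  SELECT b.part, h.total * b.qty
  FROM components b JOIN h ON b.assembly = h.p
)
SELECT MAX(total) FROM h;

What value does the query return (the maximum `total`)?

Base: (Rod, total=1).
Iteration 1: components of {Rod} -> Panel = 1*4 = 4, Spring = 1*2 = 2.
Iteration 2: components of {Panel,Spring} -> Base = 2*1 = 2.
Iteration 3: components of {Base} -> Gizmo = 2*4 = 8.
Iteration 4: no further components; recursion stops.
total values: 1, 4, 2, 2, 8; the maximum is 8.

8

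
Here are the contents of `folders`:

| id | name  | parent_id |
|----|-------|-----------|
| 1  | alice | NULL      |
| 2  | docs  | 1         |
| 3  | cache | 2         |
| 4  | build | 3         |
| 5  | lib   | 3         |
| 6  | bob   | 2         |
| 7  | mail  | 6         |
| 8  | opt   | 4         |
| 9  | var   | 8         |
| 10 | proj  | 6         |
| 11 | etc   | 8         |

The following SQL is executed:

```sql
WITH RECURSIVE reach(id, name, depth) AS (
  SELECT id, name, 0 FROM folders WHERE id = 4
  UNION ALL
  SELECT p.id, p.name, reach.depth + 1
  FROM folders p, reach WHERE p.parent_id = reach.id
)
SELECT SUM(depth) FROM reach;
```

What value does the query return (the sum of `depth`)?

Base: id=4 (build) at depth 0.
Iteration 1: rows with parent_id in {4} -> opt (id 8, depth 1).
Iteration 2: rows with parent_id in {8} -> var (id 9, depth 2), etc (id 11, depth 2).
Iteration 3: no rows with parent_id in {9,11}; recursion stops.
SUM(depth) = 0 + 1 + 2 + 2 = 5.

5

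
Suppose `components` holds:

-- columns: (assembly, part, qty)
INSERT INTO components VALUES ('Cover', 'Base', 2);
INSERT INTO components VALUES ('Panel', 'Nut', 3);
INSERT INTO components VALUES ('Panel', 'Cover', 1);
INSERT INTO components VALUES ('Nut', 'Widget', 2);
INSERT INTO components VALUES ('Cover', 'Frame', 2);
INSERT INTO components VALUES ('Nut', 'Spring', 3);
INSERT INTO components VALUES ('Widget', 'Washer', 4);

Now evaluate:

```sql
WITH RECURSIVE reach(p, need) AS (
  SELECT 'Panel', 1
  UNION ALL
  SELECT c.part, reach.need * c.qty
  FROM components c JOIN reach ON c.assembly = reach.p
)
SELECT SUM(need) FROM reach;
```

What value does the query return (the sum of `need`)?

48

Base: (Panel, need=1).
Iteration 1: components of {Panel} -> Cover = 1*1 = 1, Nut = 1*3 = 3.
Iteration 2: components of {Cover,Nut} -> Base = 1*2 = 2, Frame = 1*2 = 2, Spring = 3*3 = 9, Widget = 3*2 = 6.
Iteration 3: components of {Base,Frame,Spring,Widget} -> Washer = 6*4 = 24.
Iteration 4: no further components; recursion stops.
SUM(need) = 1 + 1 + 3 + 2 + 2 + 9 + 6 + 24 = 48.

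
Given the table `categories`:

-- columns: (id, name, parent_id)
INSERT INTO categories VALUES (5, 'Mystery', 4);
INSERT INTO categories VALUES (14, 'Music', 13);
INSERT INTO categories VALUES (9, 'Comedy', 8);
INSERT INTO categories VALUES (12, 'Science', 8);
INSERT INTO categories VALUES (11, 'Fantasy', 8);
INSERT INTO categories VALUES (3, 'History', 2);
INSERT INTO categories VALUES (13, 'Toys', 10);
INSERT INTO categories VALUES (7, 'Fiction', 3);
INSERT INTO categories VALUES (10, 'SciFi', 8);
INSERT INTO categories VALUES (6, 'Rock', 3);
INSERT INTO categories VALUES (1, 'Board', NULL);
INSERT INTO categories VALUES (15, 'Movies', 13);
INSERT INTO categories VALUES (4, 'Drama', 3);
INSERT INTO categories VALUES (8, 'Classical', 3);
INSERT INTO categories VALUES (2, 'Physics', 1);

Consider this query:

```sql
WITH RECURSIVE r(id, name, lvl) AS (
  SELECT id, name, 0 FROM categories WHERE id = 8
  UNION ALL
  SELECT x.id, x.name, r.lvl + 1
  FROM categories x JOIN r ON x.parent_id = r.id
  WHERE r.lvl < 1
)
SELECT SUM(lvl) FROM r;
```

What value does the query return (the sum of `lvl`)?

4

Base: id=8 (Classical) at lvl 0.
Iteration 1: rows with parent_id in {8} -> Comedy (id 9, lvl 1), SciFi (id 10, lvl 1), Fantasy (id 11, lvl 1), Science (id 12, lvl 1).
Iteration 2: lvl < 1 fails for all current rows; recursion stops.
SUM(lvl) = 0 + 1 + 1 + 1 + 1 = 4.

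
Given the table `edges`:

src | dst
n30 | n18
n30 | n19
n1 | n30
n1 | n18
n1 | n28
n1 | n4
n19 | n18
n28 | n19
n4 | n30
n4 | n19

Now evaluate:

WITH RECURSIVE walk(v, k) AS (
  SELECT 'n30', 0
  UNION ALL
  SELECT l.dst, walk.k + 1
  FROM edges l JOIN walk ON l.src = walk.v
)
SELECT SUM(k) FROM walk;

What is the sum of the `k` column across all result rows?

4

Base: (n30, k=0).
Iteration 1: edges from {n30} -> (n18, k=1), (n19, k=1).
Iteration 2: edges from {n18,n19} -> (n18, k=2).
Iteration 3: no outgoing edges from {n18}; recursion stops.
SUM(k) = 0 + 1 + 1 + 2 = 4.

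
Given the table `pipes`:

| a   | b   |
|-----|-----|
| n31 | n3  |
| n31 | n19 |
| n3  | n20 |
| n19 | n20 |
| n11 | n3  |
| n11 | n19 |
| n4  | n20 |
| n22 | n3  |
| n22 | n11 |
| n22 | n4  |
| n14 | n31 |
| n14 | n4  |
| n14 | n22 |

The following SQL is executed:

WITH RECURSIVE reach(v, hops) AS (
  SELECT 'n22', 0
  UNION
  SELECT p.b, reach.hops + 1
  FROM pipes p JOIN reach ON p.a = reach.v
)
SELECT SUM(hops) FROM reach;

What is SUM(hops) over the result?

Base: (n22, hops=0).
Iteration 1: edges from {n22} -> (n11, hops=1), (n3, hops=1), (n4, hops=1).
Iteration 2: edges from {n11,n3,n4} -> (n19, hops=2), (n20, hops=2), (n3, hops=2). [UNION drops 1 duplicate row(s)]
Iteration 3: edges from {n19,n20,n3} -> (n20, hops=3). [UNION drops 1 duplicate row(s)]
Iteration 4: no outgoing edges from {n20}; recursion stops.
SUM(hops) = 0 + 1 + 1 + 1 + 2 + 2 + 2 + 3 = 12.

12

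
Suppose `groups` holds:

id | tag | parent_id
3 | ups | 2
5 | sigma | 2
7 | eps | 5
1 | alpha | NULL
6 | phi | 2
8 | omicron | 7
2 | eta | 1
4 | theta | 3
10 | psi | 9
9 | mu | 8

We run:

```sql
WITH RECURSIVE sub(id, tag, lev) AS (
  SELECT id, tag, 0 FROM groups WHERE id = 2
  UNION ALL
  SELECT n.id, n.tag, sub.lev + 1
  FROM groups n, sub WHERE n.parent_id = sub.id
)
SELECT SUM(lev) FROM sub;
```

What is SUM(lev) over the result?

Base: id=2 (eta) at lev 0.
Iteration 1: rows with parent_id in {2} -> ups (id 3, lev 1), sigma (id 5, lev 1), phi (id 6, lev 1).
Iteration 2: rows with parent_id in {3,5,6} -> theta (id 4, lev 2), eps (id 7, lev 2).
Iteration 3: rows with parent_id in {4,7} -> omicron (id 8, lev 3).
Iteration 4: rows with parent_id in {8} -> mu (id 9, lev 4).
Iteration 5: rows with parent_id in {9} -> psi (id 10, lev 5).
Iteration 6: no rows with parent_id in {10}; recursion stops.
SUM(lev) = 0 + 1 + 1 + 1 + 2 + 2 + 3 + 4 + 5 = 19.

19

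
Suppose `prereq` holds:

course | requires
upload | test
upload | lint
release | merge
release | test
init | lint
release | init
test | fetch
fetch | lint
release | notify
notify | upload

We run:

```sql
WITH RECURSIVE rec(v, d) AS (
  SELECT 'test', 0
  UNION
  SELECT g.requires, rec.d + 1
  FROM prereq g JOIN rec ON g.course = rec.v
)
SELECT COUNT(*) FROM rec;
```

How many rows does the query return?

3

Base: (test, d=0).
Iteration 1: edges from {test} -> (fetch, d=1).
Iteration 2: edges from {fetch} -> (lint, d=2).
Iteration 3: no outgoing edges from {lint}; recursion stops.
Total rows emitted: 3.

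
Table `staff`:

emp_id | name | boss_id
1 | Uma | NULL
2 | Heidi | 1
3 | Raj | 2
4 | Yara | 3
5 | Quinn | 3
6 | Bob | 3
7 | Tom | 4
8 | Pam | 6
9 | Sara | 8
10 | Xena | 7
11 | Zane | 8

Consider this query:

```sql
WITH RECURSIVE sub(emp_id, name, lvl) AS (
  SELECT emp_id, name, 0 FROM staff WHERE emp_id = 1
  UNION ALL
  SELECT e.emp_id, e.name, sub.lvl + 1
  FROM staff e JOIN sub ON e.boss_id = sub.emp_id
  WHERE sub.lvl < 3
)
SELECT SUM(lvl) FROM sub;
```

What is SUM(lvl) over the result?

Base: emp_id=1 (Uma) at lvl 0.
Iteration 1: rows with boss_id in {1} -> Heidi (id 2, lvl 1).
Iteration 2: rows with boss_id in {2} -> Raj (id 3, lvl 2).
Iteration 3: rows with boss_id in {3} -> Yara (id 4, lvl 3), Quinn (id 5, lvl 3), Bob (id 6, lvl 3).
Iteration 4: lvl < 3 fails for all current rows; recursion stops.
SUM(lvl) = 0 + 1 + 2 + 3 + 3 + 3 = 12.

12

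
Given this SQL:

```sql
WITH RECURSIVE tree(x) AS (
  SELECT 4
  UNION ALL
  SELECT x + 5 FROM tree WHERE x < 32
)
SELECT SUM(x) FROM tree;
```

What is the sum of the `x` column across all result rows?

Base: x=4.
Iteration 1: 4 < 32 holds -> x = 4 + 5 = 9.
Iteration 2: 9 < 32 holds -> x = 9 + 5 = 14.
Iteration 3: 14 < 32 holds -> x = 14 + 5 = 19.
Iteration 4: 19 < 32 holds -> x = 19 + 5 = 24.
Iteration 5: 24 < 32 holds -> x = 24 + 5 = 29.
Iteration 6: 29 < 32 holds -> x = 29 + 5 = 34.
Iteration 7: 34 < 32 fails; recursion stops.
SUM(x) = 4 + 9 + 14 + 19 + 24 + 29 + 34 = 133.

133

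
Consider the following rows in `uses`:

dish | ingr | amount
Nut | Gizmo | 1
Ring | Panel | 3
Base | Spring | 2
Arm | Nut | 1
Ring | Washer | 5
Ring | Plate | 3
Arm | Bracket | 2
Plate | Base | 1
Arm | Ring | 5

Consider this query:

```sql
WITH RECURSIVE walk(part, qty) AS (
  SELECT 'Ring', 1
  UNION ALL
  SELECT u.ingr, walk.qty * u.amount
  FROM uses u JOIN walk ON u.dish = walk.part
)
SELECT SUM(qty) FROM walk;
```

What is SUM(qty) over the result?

21

Base: (Ring, qty=1).
Iteration 1: components of {Ring} -> Panel = 1*3 = 3, Plate = 1*3 = 3, Washer = 1*5 = 5.
Iteration 2: components of {Panel,Plate,Washer} -> Base = 3*1 = 3.
Iteration 3: components of {Base} -> Spring = 3*2 = 6.
Iteration 4: no further components; recursion stops.
SUM(qty) = 1 + 5 + 3 + 3 + 3 + 6 = 21.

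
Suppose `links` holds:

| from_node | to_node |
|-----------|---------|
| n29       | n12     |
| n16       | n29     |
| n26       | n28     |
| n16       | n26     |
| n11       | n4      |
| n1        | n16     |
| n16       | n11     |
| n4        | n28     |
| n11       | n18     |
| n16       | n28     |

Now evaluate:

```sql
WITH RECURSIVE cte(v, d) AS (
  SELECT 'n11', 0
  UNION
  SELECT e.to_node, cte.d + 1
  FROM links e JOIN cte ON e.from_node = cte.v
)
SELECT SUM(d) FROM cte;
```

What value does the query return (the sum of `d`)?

Base: (n11, d=0).
Iteration 1: edges from {n11} -> (n18, d=1), (n4, d=1).
Iteration 2: edges from {n18,n4} -> (n28, d=2).
Iteration 3: no outgoing edges from {n28}; recursion stops.
SUM(d) = 0 + 1 + 1 + 2 = 4.

4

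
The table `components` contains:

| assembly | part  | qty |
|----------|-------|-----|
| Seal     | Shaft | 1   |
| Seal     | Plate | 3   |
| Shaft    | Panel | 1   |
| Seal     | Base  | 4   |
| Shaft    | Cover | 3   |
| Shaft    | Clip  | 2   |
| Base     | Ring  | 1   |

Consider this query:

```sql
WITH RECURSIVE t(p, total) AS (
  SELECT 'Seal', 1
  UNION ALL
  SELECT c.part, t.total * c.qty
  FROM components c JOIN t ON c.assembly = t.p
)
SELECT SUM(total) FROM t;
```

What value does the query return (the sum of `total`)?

19

Base: (Seal, total=1).
Iteration 1: components of {Seal} -> Base = 1*4 = 4, Plate = 1*3 = 3, Shaft = 1*1 = 1.
Iteration 2: components of {Base,Plate,Shaft} -> Clip = 1*2 = 2, Cover = 1*3 = 3, Panel = 1*1 = 1, Ring = 4*1 = 4.
Iteration 3: no further components; recursion stops.
SUM(total) = 1 + 1 + 3 + 4 + 1 + 3 + 2 + 4 = 19.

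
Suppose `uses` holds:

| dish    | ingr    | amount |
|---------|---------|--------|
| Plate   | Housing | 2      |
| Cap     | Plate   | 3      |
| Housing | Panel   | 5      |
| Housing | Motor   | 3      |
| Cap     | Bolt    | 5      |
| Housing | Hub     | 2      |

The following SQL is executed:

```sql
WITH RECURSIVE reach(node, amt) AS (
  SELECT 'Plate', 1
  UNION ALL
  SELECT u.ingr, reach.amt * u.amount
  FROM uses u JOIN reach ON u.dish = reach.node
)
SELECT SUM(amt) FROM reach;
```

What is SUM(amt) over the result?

Base: (Plate, amt=1).
Iteration 1: components of {Plate} -> Housing = 1*2 = 2.
Iteration 2: components of {Housing} -> Hub = 2*2 = 4, Motor = 2*3 = 6, Panel = 2*5 = 10.
Iteration 3: no further components; recursion stops.
SUM(amt) = 1 + 2 + 6 + 4 + 10 = 23.

23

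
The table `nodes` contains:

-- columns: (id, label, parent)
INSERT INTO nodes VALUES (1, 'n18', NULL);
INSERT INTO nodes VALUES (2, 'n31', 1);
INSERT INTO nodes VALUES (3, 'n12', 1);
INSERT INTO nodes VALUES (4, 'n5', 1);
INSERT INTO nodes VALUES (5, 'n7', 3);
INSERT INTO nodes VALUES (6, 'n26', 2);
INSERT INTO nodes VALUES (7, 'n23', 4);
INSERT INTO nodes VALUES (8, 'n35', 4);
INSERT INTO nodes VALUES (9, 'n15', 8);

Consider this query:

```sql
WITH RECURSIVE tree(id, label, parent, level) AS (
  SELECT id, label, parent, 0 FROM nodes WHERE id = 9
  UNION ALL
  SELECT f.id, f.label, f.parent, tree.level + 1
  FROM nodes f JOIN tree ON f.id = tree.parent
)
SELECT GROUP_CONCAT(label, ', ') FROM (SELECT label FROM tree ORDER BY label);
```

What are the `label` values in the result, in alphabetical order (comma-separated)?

n15, n18, n35, n5

Base: id=9 (n15), parent=8, level 0.
Iteration 1: join on id=8 -> n35 (id 8, parent=4, level 1).
Iteration 2: join on id=4 -> n5 (id 4, parent=1, level 2).
Iteration 3: join on id=1 -> n18 (id 1, parent=NULL, level 3).
Iteration 4: parent is NULL; no match; recursion stops.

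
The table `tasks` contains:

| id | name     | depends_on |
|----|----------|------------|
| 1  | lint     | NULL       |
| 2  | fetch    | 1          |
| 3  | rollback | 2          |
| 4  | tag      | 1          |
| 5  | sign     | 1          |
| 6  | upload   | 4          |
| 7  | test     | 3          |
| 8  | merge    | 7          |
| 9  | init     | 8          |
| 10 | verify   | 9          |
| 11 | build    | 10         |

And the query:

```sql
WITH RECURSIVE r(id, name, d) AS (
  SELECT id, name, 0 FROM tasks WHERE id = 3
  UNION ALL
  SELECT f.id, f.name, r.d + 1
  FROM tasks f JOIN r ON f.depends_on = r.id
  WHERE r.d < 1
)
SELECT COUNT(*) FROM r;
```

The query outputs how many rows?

Base: id=3 (rollback) at d 0.
Iteration 1: rows with depends_on in {3} -> test (id 7, d 1).
Iteration 2: d < 1 fails for all current rows; recursion stops.
Total rows emitted: 2.

2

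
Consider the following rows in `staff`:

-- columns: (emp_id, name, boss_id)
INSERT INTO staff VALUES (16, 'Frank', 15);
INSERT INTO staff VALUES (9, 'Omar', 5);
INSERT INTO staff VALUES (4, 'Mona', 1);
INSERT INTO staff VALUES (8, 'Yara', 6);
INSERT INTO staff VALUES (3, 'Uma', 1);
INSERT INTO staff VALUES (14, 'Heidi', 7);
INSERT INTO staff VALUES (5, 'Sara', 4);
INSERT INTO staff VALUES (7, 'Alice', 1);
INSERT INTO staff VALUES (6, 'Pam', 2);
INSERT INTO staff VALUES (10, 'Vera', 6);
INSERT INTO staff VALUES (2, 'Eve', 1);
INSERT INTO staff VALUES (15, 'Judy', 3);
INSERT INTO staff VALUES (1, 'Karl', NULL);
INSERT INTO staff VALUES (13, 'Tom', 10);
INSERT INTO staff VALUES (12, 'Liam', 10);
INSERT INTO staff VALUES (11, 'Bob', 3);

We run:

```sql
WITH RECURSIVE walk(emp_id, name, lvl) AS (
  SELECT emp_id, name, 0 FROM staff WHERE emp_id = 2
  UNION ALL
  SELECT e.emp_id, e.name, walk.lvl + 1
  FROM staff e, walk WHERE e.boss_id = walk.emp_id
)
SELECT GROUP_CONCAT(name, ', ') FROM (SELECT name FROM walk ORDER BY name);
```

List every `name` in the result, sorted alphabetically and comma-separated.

Eve, Liam, Pam, Tom, Vera, Yara

Base: emp_id=2 (Eve) at lvl 0.
Iteration 1: rows with boss_id in {2} -> Pam (id 6, lvl 1).
Iteration 2: rows with boss_id in {6} -> Yara (id 8, lvl 2), Vera (id 10, lvl 2).
Iteration 3: rows with boss_id in {8,10} -> Liam (id 12, lvl 3), Tom (id 13, lvl 3).
Iteration 4: no rows with boss_id in {12,13}; recursion stops.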